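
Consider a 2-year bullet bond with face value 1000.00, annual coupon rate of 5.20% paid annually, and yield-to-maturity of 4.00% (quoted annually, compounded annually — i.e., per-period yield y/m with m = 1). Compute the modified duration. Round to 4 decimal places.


Coupon per period c = face * coupon_rate / m = 52.000000
Periods per year m = 1; per-period yield y/m = 0.040000
Number of cashflows N = 2
Cashflows (t years, CF_t, discount factor 1/(1+y/m)^(m*t), PV):
  t = 1.0000: CF_t = 52.000000, DF = 0.961538, PV = 50.000000
  t = 2.0000: CF_t = 1052.000000, DF = 0.924556, PV = 972.633136
Price P = sum_t PV_t = 1022.633136
First compute Macaulay numerator sum_t t * PV_t:
  t * PV_t at t = 1.0000: 50.000000
  t * PV_t at t = 2.0000: 1945.266272
Macaulay duration D = 1995.266272 / 1022.633136 = 1.951107
Modified duration = D / (1 + y/m) = 1.951107 / (1 + 0.040000) = 1.876064

Answer: Modified duration = 1.8761


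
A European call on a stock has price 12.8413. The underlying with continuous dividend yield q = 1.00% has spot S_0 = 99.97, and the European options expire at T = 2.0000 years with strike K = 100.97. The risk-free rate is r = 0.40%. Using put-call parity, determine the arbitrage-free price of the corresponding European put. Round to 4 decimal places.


Answer: Put price = 15.0163

Derivation:
Put-call parity: C - P = S_0 * exp(-qT) - K * exp(-rT).
S_0 * exp(-qT) = 99.9700 * 0.98019867 = 97.99046137
K * exp(-rT) = 100.9700 * 0.99203191 = 100.16546244
P = C - S*exp(-qT) + K*exp(-rT)
P = 12.8413 - 97.99046137 + 100.16546244 = 15.0163


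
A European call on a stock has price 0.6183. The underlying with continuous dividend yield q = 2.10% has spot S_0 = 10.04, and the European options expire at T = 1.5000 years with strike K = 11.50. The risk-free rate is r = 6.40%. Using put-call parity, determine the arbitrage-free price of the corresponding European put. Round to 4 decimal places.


Put-call parity: C - P = S_0 * exp(-qT) - K * exp(-rT).
S_0 * exp(-qT) = 10.0400 * 0.96899096 = 9.72866920
K * exp(-rT) = 11.5000 * 0.90846402 = 10.44733618
P = C - S*exp(-qT) + K*exp(-rT)
P = 0.6183 - 9.72866920 + 10.44733618 = 1.3370

Answer: Put price = 1.3370


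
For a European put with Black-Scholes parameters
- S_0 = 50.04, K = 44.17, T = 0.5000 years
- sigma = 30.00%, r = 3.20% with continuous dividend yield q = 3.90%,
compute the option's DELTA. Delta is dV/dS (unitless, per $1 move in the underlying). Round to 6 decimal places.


Answer: Delta = -0.244151

Derivation:
d1 = 0.6777706178; d2 = 0.4656385835
phi(d1) = 0.3170724322; exp(-qT) = 0.9806888952; exp(-rT) = 0.9841273201
N(-d1) = 0.2489585717
Delta = -exp(-qT) * N(-d1) = -0.9806888952 * 0.2489585717 = -0.244151


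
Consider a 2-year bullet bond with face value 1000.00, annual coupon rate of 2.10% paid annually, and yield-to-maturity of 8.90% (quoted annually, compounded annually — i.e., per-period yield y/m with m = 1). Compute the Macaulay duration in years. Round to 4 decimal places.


Coupon per period c = face * coupon_rate / m = 21.000000
Periods per year m = 1; per-period yield y/m = 0.089000
Number of cashflows N = 2
Cashflows (t years, CF_t, discount factor 1/(1+y/m)^(m*t), PV):
  t = 1.0000: CF_t = 21.000000, DF = 0.918274, PV = 19.283747
  t = 2.0000: CF_t = 1021.000000, DF = 0.843226, PV = 860.934244
Price P = sum_t PV_t = 880.217991
Macaulay numerator sum_t t * PV_t:
  t * PV_t at t = 1.0000: 19.283747
  t * PV_t at t = 2.0000: 1721.868489
Macaulay duration D = (sum_t t * PV_t) / P = 1741.152235 / 880.217991 = 1.978092

Answer: Macaulay duration = 1.9781 years


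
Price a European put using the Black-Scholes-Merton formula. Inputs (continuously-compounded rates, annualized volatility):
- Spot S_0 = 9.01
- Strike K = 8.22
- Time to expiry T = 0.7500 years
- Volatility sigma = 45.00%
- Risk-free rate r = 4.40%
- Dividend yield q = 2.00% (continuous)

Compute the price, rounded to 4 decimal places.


d1 = (ln(S/K) + (r - q + 0.5*sigma^2) * T) / (sigma * sqrt(T)) = 0.47651248
d2 = d1 - sigma * sqrt(T) = 0.08680105
exp(-rT) = 0.96753856; exp(-qT) = 0.98511194
P = K * exp(-rT) * N(-d2) - S_0 * exp(-qT) * N(-d1)
N(-d1) = 0.31685466; N(-d2) = 0.46541483
P = 8.2200 * 0.96753856 * 0.46541483 - 9.0100 * 0.98511194 * 0.31685466 = 0.8892

Answer: Price = 0.8892


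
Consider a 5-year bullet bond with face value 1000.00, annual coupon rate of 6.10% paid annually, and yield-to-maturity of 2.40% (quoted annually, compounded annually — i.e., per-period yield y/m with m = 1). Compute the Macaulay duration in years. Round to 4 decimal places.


Coupon per period c = face * coupon_rate / m = 61.000000
Periods per year m = 1; per-period yield y/m = 0.024000
Number of cashflows N = 5
Cashflows (t years, CF_t, discount factor 1/(1+y/m)^(m*t), PV):
  t = 1.0000: CF_t = 61.000000, DF = 0.976562, PV = 59.570312
  t = 2.0000: CF_t = 61.000000, DF = 0.953674, PV = 58.174133
  t = 3.0000: CF_t = 61.000000, DF = 0.931323, PV = 56.810677
  t = 4.0000: CF_t = 61.000000, DF = 0.909495, PV = 55.479177
  t = 5.0000: CF_t = 1061.000000, DF = 0.888178, PV = 942.357303
Price P = sum_t PV_t = 1172.391603
Macaulay numerator sum_t t * PV_t:
  t * PV_t at t = 1.0000: 59.570312
  t * PV_t at t = 2.0000: 116.348267
  t * PV_t at t = 3.0000: 170.432031
  t * PV_t at t = 4.0000: 221.916707
  t * PV_t at t = 5.0000: 4711.786517
Macaulay duration D = (sum_t t * PV_t) / P = 5280.053834 / 1172.391603 = 4.503661

Answer: Macaulay duration = 4.5037 years


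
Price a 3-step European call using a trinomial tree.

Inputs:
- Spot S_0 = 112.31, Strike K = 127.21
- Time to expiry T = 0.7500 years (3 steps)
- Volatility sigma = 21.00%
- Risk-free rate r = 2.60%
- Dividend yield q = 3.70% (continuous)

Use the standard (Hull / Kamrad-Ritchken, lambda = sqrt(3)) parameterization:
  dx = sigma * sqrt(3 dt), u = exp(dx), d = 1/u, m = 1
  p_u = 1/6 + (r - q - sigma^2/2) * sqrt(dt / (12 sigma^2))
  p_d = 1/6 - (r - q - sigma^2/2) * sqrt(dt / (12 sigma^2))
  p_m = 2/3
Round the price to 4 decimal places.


dt = T/N = 0.250000; dx = sigma*sqrt(3*dt) = 0.181865
u = exp(dx) = 1.199453; d = 1/u = 0.833714
p_u = 0.143951, p_m = 0.666667, p_d = 0.189383
Discount per step: exp(-r*dt) = 0.993521
Stock lattice S(k, j) with j the centered position index:
  k=0: S(0,+0) = 112.3100
  k=1: S(1,-1) = 93.6344; S(1,+0) = 112.3100; S(1,+1) = 134.7105
  k=2: S(2,-2) = 78.0643; S(2,-1) = 93.6344; S(2,+0) = 112.3100; S(2,+1) = 134.7105; S(2,+2) = 161.5789
  k=3: S(3,-3) = 65.0832; S(3,-2) = 78.0643; S(3,-1) = 93.6344; S(3,+0) = 112.3100; S(3,+1) = 134.7105; S(3,+2) = 161.5789; S(3,+3) = 193.8062
Terminal payoffs V(N, j) = max(S_T - K, 0):
  V(3,-3) = 0.000000; V(3,-2) = 0.000000; V(3,-1) = 0.000000; V(3,+0) = 0.000000; V(3,+1) = 7.500528; V(3,+2) = 34.368901; V(3,+3) = 66.596242
Backward induction: V(k, j) = exp(-r*dt) * [p_u * V(k+1, j+1) + p_m * V(k+1, j) + p_d * V(k+1, j-1)]
  V(2,-2) = exp(-r*dt) * [p_u*0.000000 + p_m*0.000000 + p_d*0.000000] = 0.000000
  V(2,-1) = exp(-r*dt) * [p_u*0.000000 + p_m*0.000000 + p_d*0.000000] = 0.000000
  V(2,+0) = exp(-r*dt) * [p_u*7.500528 + p_m*0.000000 + p_d*0.000000] = 1.072711
  V(2,+1) = exp(-r*dt) * [p_u*34.368901 + p_m*7.500528 + p_d*0.000000] = 9.883328
  V(2,+2) = exp(-r*dt) * [p_u*66.596242 + p_m*34.368901 + p_d*7.500528] = 33.699882
  V(1,-1) = exp(-r*dt) * [p_u*1.072711 + p_m*0.000000 + p_d*0.000000] = 0.153417
  V(1,+0) = exp(-r*dt) * [p_u*9.883328 + p_m*1.072711 + p_d*0.000000] = 2.124001
  V(1,+1) = exp(-r*dt) * [p_u*33.699882 + p_m*9.883328 + p_d*1.072711] = 11.567724
  V(0,+0) = exp(-r*dt) * [p_u*11.567724 + p_m*2.124001 + p_d*0.153417] = 3.090086

Answer: Price = V(0,0) = 3.0901


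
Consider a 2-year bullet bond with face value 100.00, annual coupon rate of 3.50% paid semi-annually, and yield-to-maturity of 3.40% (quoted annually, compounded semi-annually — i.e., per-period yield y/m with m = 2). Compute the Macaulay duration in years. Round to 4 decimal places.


Answer: Macaulay duration = 1.9490 years

Derivation:
Coupon per period c = face * coupon_rate / m = 1.750000
Periods per year m = 2; per-period yield y/m = 0.017000
Number of cashflows N = 4
Cashflows (t years, CF_t, discount factor 1/(1+y/m)^(m*t), PV):
  t = 0.5000: CF_t = 1.750000, DF = 0.983284, PV = 1.720747
  t = 1.0000: CF_t = 1.750000, DF = 0.966848, PV = 1.691984
  t = 1.5000: CF_t = 1.750000, DF = 0.950686, PV = 1.663701
  t = 2.0000: CF_t = 101.750000, DF = 0.934795, PV = 95.115349
Price P = sum_t PV_t = 100.191781
Macaulay numerator sum_t t * PV_t:
  t * PV_t at t = 0.5000: 0.860374
  t * PV_t at t = 1.0000: 1.691984
  t * PV_t at t = 1.5000: 2.495551
  t * PV_t at t = 2.0000: 190.230698
Macaulay duration D = (sum_t t * PV_t) / P = 195.278606 / 100.191781 = 1.949048


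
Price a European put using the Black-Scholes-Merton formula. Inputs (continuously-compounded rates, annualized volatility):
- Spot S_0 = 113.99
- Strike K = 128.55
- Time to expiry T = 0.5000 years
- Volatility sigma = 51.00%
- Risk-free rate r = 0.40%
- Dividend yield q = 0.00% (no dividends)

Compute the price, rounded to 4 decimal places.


Answer: Price = 25.3977

Derivation:
d1 = (ln(S/K) + (r - q + 0.5*sigma^2) * T) / (sigma * sqrt(T)) = -0.14747255
d2 = d1 - sigma * sqrt(T) = -0.50809701
exp(-rT) = 0.99800200; exp(-qT) = 1.00000000
P = K * exp(-rT) * N(-d2) - S_0 * exp(-qT) * N(-d1)
N(-d1) = 0.55862048; N(-d2) = 0.69430734
P = 128.5500 * 0.99800200 * 0.69430734 - 113.9900 * 1.00000000 * 0.55862048 = 25.3977


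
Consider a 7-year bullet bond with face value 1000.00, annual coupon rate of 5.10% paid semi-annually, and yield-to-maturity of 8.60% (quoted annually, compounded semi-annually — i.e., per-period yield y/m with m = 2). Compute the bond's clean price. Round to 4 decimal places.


Coupon per period c = face * coupon_rate / m = 25.500000
Periods per year m = 2; per-period yield y/m = 0.043000
Number of cashflows N = 14
Cashflows (t years, CF_t, discount factor 1/(1+y/m)^(m*t), PV):
  t = 0.5000: CF_t = 25.500000, DF = 0.958773, PV = 24.448706
  t = 1.0000: CF_t = 25.500000, DF = 0.919245, PV = 23.440753
  t = 1.5000: CF_t = 25.500000, DF = 0.881347, PV = 22.474356
  t = 2.0000: CF_t = 25.500000, DF = 0.845012, PV = 21.547801
  t = 2.5000: CF_t = 25.500000, DF = 0.810174, PV = 20.659444
  t = 3.0000: CF_t = 25.500000, DF = 0.776773, PV = 19.807713
  t = 3.5000: CF_t = 25.500000, DF = 0.744749, PV = 18.991096
  t = 4.0000: CF_t = 25.500000, DF = 0.714045, PV = 18.208145
  t = 4.5000: CF_t = 25.500000, DF = 0.684607, PV = 17.457474
  t = 5.0000: CF_t = 25.500000, DF = 0.656382, PV = 16.737751
  t = 5.5000: CF_t = 25.500000, DF = 0.629322, PV = 16.047700
  t = 6.0000: CF_t = 25.500000, DF = 0.603376, PV = 15.386097
  t = 6.5000: CF_t = 25.500000, DF = 0.578501, PV = 14.751771
  t = 7.0000: CF_t = 1025.500000, DF = 0.554651, PV = 568.794446
Price P = sum_t PV_t = 818.753252

Answer: Price = 818.7533


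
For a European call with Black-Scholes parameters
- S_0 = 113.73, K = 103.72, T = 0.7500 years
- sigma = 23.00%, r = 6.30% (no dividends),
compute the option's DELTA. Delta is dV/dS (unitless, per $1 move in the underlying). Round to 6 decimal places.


Answer: Delta = 0.787957

Derivation:
d1 = 0.7993527815; d2 = 0.6001669386
phi(d1) = 0.2898415259; exp(-qT) = 1.0000000000; exp(-rT) = 0.9538489056
N(d1) = 0.7879570591
Delta = exp(-qT) * N(d1) = 1.0000000000 * 0.7879570591 = 0.787957


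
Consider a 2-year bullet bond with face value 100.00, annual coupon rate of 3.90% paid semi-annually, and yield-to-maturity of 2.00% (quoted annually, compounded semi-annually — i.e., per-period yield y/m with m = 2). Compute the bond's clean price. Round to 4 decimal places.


Coupon per period c = face * coupon_rate / m = 1.950000
Periods per year m = 2; per-period yield y/m = 0.010000
Number of cashflows N = 4
Cashflows (t years, CF_t, discount factor 1/(1+y/m)^(m*t), PV):
  t = 0.5000: CF_t = 1.950000, DF = 0.990099, PV = 1.930693
  t = 1.0000: CF_t = 1.950000, DF = 0.980296, PV = 1.911577
  t = 1.5000: CF_t = 1.950000, DF = 0.970590, PV = 1.892651
  t = 2.0000: CF_t = 101.950000, DF = 0.960980, PV = 97.971946
Price P = sum_t PV_t = 103.706867

Answer: Price = 103.7069


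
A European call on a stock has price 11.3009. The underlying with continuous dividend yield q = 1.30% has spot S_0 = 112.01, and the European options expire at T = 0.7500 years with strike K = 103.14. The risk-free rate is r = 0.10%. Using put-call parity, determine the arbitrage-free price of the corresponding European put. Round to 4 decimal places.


Answer: Put price = 3.4404

Derivation:
Put-call parity: C - P = S_0 * exp(-qT) - K * exp(-rT).
S_0 * exp(-qT) = 112.0100 * 0.99029738 = 110.92320921
K * exp(-rT) = 103.1400 * 0.99925028 = 103.06267400
P = C - S*exp(-qT) + K*exp(-rT)
P = 11.3009 - 110.92320921 + 103.06267400 = 3.4404


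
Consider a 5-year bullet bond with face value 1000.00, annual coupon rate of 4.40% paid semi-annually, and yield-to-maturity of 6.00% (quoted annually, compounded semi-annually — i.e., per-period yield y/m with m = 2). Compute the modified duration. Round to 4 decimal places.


Coupon per period c = face * coupon_rate / m = 22.000000
Periods per year m = 2; per-period yield y/m = 0.030000
Number of cashflows N = 10
Cashflows (t years, CF_t, discount factor 1/(1+y/m)^(m*t), PV):
  t = 0.5000: CF_t = 22.000000, DF = 0.970874, PV = 21.359223
  t = 1.0000: CF_t = 22.000000, DF = 0.942596, PV = 20.737110
  t = 1.5000: CF_t = 22.000000, DF = 0.915142, PV = 20.133117
  t = 2.0000: CF_t = 22.000000, DF = 0.888487, PV = 19.546715
  t = 2.5000: CF_t = 22.000000, DF = 0.862609, PV = 18.977393
  t = 3.0000: CF_t = 22.000000, DF = 0.837484, PV = 18.424654
  t = 3.5000: CF_t = 22.000000, DF = 0.813092, PV = 17.888013
  t = 4.0000: CF_t = 22.000000, DF = 0.789409, PV = 17.367003
  t = 4.5000: CF_t = 22.000000, DF = 0.766417, PV = 16.861168
  t = 5.0000: CF_t = 1022.000000, DF = 0.744094, PV = 760.463981
Price P = sum_t PV_t = 931.758377
First compute Macaulay numerator sum_t t * PV_t:
  t * PV_t at t = 0.5000: 10.679612
  t * PV_t at t = 1.0000: 20.737110
  t * PV_t at t = 1.5000: 30.199675
  t * PV_t at t = 2.0000: 39.093430
  t * PV_t at t = 2.5000: 47.443483
  t * PV_t at t = 3.0000: 55.273961
  t * PV_t at t = 3.5000: 62.608046
  t * PV_t at t = 4.0000: 69.468013
  t * PV_t at t = 4.5000: 75.875257
  t * PV_t at t = 5.0000: 3802.319905
Macaulay duration D = 4213.698491 / 931.758377 = 4.522308
Modified duration = D / (1 + y/m) = 4.522308 / (1 + 0.030000) = 4.390590

Answer: Modified duration = 4.3906


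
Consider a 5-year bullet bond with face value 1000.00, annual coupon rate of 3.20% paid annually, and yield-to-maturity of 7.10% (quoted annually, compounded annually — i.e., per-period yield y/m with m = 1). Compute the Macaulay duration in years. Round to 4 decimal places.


Answer: Macaulay duration = 4.6673 years

Derivation:
Coupon per period c = face * coupon_rate / m = 32.000000
Periods per year m = 1; per-period yield y/m = 0.071000
Number of cashflows N = 5
Cashflows (t years, CF_t, discount factor 1/(1+y/m)^(m*t), PV):
  t = 1.0000: CF_t = 32.000000, DF = 0.933707, PV = 29.878618
  t = 2.0000: CF_t = 32.000000, DF = 0.871808, PV = 27.897869
  t = 3.0000: CF_t = 32.000000, DF = 0.814013, PV = 26.048431
  t = 4.0000: CF_t = 32.000000, DF = 0.760050, PV = 24.321597
  t = 5.0000: CF_t = 1032.000000, DF = 0.709664, PV = 732.373031
Price P = sum_t PV_t = 840.519546
Macaulay numerator sum_t t * PV_t:
  t * PV_t at t = 1.0000: 29.878618
  t * PV_t at t = 2.0000: 55.795739
  t * PV_t at t = 3.0000: 78.145292
  t * PV_t at t = 4.0000: 97.286390
  t * PV_t at t = 5.0000: 3661.865153
Macaulay duration D = (sum_t t * PV_t) / P = 3922.971192 / 840.519546 = 4.667317


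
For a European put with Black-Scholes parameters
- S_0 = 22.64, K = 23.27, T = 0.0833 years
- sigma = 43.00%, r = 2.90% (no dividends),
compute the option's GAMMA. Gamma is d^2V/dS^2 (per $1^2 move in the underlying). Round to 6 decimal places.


d1 = -0.1396387901; d2 = -0.2637442694
phi(d1) = 0.3950716931; exp(-qT) = 1.0000000000; exp(-rT) = 0.9975872155
Gamma = exp(-qT) * phi(d1) / (S * sigma * sqrt(T)) = 1.0000000000 * 0.3950716931 / (22.6400 * 0.4300 * 0.2886173938) = 0.140608

Answer: Gamma = 0.140608


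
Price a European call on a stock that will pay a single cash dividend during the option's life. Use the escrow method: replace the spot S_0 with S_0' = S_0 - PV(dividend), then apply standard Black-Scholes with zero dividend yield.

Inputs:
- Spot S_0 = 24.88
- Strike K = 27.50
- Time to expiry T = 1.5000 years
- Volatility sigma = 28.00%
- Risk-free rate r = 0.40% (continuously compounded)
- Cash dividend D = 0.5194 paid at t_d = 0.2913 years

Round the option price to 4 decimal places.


Answer: Price = 2.2264

Derivation:
PV(D) = D * exp(-r * t_d) = 0.5194 * 0.99883548 = 0.51879515
S_0' = S_0 - PV(D) = 24.8800 - 0.51879515 = 24.36120485
d1 = (ln(S_0'/K) + (r + sigma^2/2)*T) / (sigma*sqrt(T)) = -0.16444854
d2 = d1 - sigma*sqrt(T) = -0.50737711
exp(-rT) = 0.99401796
N(d1) = 0.43468903; N(d2) = 0.30594512
C = S_0' * N(d1) - K * exp(-rT) * N(d2) = 24.36120485 * 0.43468903 - 27.5000 * 0.99401796 * 0.30594512 = 2.2264


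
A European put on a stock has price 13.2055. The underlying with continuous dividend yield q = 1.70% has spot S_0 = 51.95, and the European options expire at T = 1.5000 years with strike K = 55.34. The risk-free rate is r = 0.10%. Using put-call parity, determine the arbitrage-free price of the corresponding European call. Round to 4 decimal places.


Put-call parity: C - P = S_0 * exp(-qT) - K * exp(-rT).
S_0 * exp(-qT) = 51.9500 * 0.97482238 = 50.64202259
K * exp(-rT) = 55.3400 * 0.99850112 = 55.25705223
C = P + S*exp(-qT) - K*exp(-rT)
C = 13.2055 + 50.64202259 - 55.25705223 = 8.5905

Answer: Call price = 8.5905


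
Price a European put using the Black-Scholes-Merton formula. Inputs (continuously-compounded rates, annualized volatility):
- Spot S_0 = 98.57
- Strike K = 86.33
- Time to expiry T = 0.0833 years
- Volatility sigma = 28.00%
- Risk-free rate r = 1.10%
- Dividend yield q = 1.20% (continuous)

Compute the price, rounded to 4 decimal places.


Answer: Price = 0.1574

Derivation:
d1 = (ln(S/K) + (r - q + 0.5*sigma^2) * T) / (sigma * sqrt(T)) = 1.68007711
d2 = d1 - sigma * sqrt(T) = 1.59926424
exp(-rT) = 0.99908412; exp(-qT) = 0.99900090
P = K * exp(-rT) * N(-d2) - S_0 * exp(-qT) * N(-d1)
N(-d1) = 0.04647116; N(-d2) = 0.05488095
P = 86.3300 * 0.99908412 * 0.05488095 - 98.5700 * 0.99900090 * 0.04647116 = 0.1574


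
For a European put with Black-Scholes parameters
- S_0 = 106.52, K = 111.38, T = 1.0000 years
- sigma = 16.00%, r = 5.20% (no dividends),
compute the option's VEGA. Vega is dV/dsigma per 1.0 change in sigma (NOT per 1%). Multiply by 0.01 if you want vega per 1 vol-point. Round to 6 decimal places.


d1 = 0.1261561424; d2 = -0.0338438576
phi(d1) = 0.3957802210; exp(-qT) = 1.0000000000; exp(-rT) = 0.9493288668
Vega = S * exp(-qT) * phi(d1) * sqrt(T) = 106.5200 * 1.0000000000 * 0.3957802210 * 1.0000000000 = 42.158509

Answer: Vega = 42.158509


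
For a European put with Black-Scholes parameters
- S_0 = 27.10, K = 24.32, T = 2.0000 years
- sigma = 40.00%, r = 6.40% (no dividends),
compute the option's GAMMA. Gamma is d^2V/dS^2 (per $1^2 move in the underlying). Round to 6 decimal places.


Answer: Gamma = 0.020362

Derivation:
d1 = 0.7004505566; d2 = 0.1347651317
phi(d1) = 0.3121554356; exp(-qT) = 1.0000000000; exp(-rT) = 0.8798533791
Gamma = exp(-qT) * phi(d1) / (S * sigma * sqrt(T)) = 1.0000000000 * 0.3121554356 / (27.1000 * 0.4000 * 1.4142135624) = 0.020362


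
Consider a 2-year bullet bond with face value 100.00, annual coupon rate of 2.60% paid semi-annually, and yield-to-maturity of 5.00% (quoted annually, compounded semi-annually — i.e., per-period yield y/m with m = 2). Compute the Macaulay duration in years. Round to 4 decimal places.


Answer: Macaulay duration = 1.9608 years

Derivation:
Coupon per period c = face * coupon_rate / m = 1.300000
Periods per year m = 2; per-period yield y/m = 0.025000
Number of cashflows N = 4
Cashflows (t years, CF_t, discount factor 1/(1+y/m)^(m*t), PV):
  t = 0.5000: CF_t = 1.300000, DF = 0.975610, PV = 1.268293
  t = 1.0000: CF_t = 1.300000, DF = 0.951814, PV = 1.237359
  t = 1.5000: CF_t = 1.300000, DF = 0.928599, PV = 1.207179
  t = 2.0000: CF_t = 101.300000, DF = 0.905951, PV = 91.772800
Price P = sum_t PV_t = 95.485631
Macaulay numerator sum_t t * PV_t:
  t * PV_t at t = 0.5000: 0.634146
  t * PV_t at t = 1.0000: 1.237359
  t * PV_t at t = 1.5000: 1.810769
  t * PV_t at t = 2.0000: 183.545601
Macaulay duration D = (sum_t t * PV_t) / P = 187.227875 / 95.485631 = 1.960796


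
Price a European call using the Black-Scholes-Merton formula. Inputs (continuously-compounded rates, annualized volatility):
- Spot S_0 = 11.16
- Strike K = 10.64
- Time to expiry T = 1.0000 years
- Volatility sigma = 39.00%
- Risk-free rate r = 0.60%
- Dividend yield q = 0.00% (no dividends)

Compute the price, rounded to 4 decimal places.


Answer: Price = 1.9878

Derivation:
d1 = (ln(S/K) + (r - q + 0.5*sigma^2) * T) / (sigma * sqrt(T)) = 0.33273198
d2 = d1 - sigma * sqrt(T) = -0.05726802
exp(-rT) = 0.99401796; exp(-qT) = 1.00000000
C = S_0 * exp(-qT) * N(d1) - K * exp(-rT) * N(d2)
N(d1) = 0.63033170; N(d2) = 0.47716585
C = 11.1600 * 1.00000000 * 0.63033170 - 10.6400 * 0.99401796 * 0.47716585 = 1.9878


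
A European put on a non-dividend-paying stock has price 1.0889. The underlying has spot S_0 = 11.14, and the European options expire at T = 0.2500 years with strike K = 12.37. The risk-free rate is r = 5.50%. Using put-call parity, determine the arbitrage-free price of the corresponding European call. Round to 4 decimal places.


Put-call parity: C - P = S_0 * exp(-qT) - K * exp(-rT).
S_0 * exp(-qT) = 11.1400 * 1.00000000 = 11.14000000
K * exp(-rT) = 12.3700 * 0.98634410 = 12.20107651
C = P + S*exp(-qT) - K*exp(-rT)
C = 1.0889 + 11.14000000 - 12.20107651 = 0.0278

Answer: Call price = 0.0278


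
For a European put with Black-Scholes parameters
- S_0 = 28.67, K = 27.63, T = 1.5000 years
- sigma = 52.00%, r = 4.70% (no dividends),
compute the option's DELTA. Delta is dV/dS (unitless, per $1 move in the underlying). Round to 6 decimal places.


Answer: Delta = -0.313076

Derivation:
d1 = 0.4871487747; d2 = -0.1497185585
phi(d1) = 0.3543055872; exp(-qT) = 1.0000000000; exp(-rT) = 0.9319277395
N(-d1) = 0.3130764519
Delta = -exp(-qT) * N(-d1) = -1.0000000000 * 0.3130764519 = -0.313076


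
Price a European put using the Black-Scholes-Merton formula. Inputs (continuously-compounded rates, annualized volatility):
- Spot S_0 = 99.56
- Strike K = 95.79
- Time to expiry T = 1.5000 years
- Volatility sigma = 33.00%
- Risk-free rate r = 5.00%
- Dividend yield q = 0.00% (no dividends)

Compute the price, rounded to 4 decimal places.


Answer: Price = 10.3258

Derivation:
d1 = (ln(S/K) + (r - q + 0.5*sigma^2) * T) / (sigma * sqrt(T)) = 0.48316107
d2 = d1 - sigma * sqrt(T) = 0.07899526
exp(-rT) = 0.92774349; exp(-qT) = 1.00000000
P = K * exp(-rT) * N(-d2) - S_0 * exp(-qT) * N(-d1)
N(-d1) = 0.31449069; N(-d2) = 0.46851820
P = 95.7900 * 0.92774349 * 0.46851820 - 99.5600 * 1.00000000 * 0.31449069 = 10.3258


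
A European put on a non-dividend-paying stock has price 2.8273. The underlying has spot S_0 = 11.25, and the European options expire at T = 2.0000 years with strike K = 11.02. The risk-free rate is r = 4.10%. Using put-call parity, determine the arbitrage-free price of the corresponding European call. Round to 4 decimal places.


Answer: Call price = 3.9249

Derivation:
Put-call parity: C - P = S_0 * exp(-qT) - K * exp(-rT).
S_0 * exp(-qT) = 11.2500 * 1.00000000 = 11.25000000
K * exp(-rT) = 11.0200 * 0.92127196 = 10.15241698
C = P + S*exp(-qT) - K*exp(-rT)
C = 2.8273 + 11.25000000 - 10.15241698 = 3.9249


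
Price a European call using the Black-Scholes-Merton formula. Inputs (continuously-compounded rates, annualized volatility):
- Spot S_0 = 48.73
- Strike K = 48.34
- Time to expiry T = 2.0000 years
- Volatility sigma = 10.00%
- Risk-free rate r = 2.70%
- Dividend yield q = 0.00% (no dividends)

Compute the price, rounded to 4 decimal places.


d1 = (ln(S/K) + (r - q + 0.5*sigma^2) * T) / (sigma * sqrt(T)) = 0.50936778
d2 = d1 - sigma * sqrt(T) = 0.36794642
exp(-rT) = 0.94743211; exp(-qT) = 1.00000000
C = S_0 * exp(-qT) * N(d1) - K * exp(-rT) * N(d2)
N(d1) = 0.69475277; N(d2) = 0.64354341
C = 48.7300 * 1.00000000 * 0.69475277 - 48.3400 * 0.94743211 * 0.64354341 = 4.3817

Answer: Price = 4.3817


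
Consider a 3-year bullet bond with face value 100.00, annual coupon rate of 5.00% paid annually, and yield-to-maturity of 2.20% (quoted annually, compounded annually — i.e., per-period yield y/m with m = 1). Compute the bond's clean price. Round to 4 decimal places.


Answer: Price = 108.0435

Derivation:
Coupon per period c = face * coupon_rate / m = 5.000000
Periods per year m = 1; per-period yield y/m = 0.022000
Number of cashflows N = 3
Cashflows (t years, CF_t, discount factor 1/(1+y/m)^(m*t), PV):
  t = 1.0000: CF_t = 5.000000, DF = 0.978474, PV = 4.892368
  t = 2.0000: CF_t = 5.000000, DF = 0.957411, PV = 4.787053
  t = 3.0000: CF_t = 105.000000, DF = 0.936801, PV = 98.364098
Price P = sum_t PV_t = 108.043518


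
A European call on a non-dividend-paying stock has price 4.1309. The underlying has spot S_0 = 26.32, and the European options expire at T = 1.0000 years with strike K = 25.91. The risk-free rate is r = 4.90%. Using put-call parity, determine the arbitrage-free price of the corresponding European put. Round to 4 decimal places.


Answer: Put price = 2.4819

Derivation:
Put-call parity: C - P = S_0 * exp(-qT) - K * exp(-rT).
S_0 * exp(-qT) = 26.3200 * 1.00000000 = 26.32000000
K * exp(-rT) = 25.9100 * 0.95218113 = 24.67101307
P = C - S*exp(-qT) + K*exp(-rT)
P = 4.1309 - 26.32000000 + 24.67101307 = 2.4819


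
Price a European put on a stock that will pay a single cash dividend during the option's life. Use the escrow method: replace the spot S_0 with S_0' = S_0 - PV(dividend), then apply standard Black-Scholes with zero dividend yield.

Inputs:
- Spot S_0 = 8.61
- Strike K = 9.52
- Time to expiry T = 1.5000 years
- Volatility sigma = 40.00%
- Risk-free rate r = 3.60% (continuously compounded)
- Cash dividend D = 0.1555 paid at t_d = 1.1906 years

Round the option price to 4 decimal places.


Answer: Price = 1.9846

Derivation:
PV(D) = D * exp(-r * t_d) = 0.1555 * 0.95804397 = 0.14897584
S_0' = S_0 - PV(D) = 8.6100 - 0.14897584 = 8.46102416
d1 = (ln(S_0'/K) + (r + sigma^2/2)*T) / (sigma*sqrt(T)) = 0.11446338
d2 = d1 - sigma*sqrt(T) = -0.37543456
exp(-rT) = 0.94743211
N(-d1) = 0.45443524; N(-d2) = 0.64633135
P = K * exp(-rT) * N(-d2) - S_0' * N(-d1) = 9.5200 * 0.94743211 * 0.64633135 - 8.46102416 * 0.45443524 = 1.9846


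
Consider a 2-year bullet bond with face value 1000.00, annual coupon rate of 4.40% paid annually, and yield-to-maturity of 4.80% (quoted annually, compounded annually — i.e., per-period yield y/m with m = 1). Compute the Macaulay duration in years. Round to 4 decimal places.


Coupon per period c = face * coupon_rate / m = 44.000000
Periods per year m = 1; per-period yield y/m = 0.048000
Number of cashflows N = 2
Cashflows (t years, CF_t, discount factor 1/(1+y/m)^(m*t), PV):
  t = 1.0000: CF_t = 44.000000, DF = 0.954198, PV = 41.984733
  t = 2.0000: CF_t = 1044.000000, DF = 0.910495, PV = 950.556494
Price P = sum_t PV_t = 992.541227
Macaulay numerator sum_t t * PV_t:
  t * PV_t at t = 1.0000: 41.984733
  t * PV_t at t = 2.0000: 1901.112989
Macaulay duration D = (sum_t t * PV_t) / P = 1943.097722 / 992.541227 = 1.957700

Answer: Macaulay duration = 1.9577 years


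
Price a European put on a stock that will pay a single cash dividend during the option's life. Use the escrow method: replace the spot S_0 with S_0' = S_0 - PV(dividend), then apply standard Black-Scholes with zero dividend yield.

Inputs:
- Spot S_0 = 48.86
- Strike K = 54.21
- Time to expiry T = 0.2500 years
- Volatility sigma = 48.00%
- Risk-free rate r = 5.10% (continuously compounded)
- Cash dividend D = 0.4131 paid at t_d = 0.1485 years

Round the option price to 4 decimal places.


PV(D) = D * exp(-r * t_d) = 0.4131 * 0.99245511 = 0.40998320
S_0' = S_0 - PV(D) = 48.8600 - 0.40998320 = 48.45001680
d1 = (ln(S_0'/K) + (r + sigma^2/2)*T) / (sigma*sqrt(T)) = -0.29492795
d2 = d1 - sigma*sqrt(T) = -0.53492795
exp(-rT) = 0.98733094
N(-d1) = 0.61597554; N(-d2) = 0.70365016
P = K * exp(-rT) * N(-d2) - S_0' * N(-d1) = 54.2100 * 0.98733094 * 0.70365016 - 48.45001680 * 0.61597554 = 7.8176

Answer: Price = 7.8176


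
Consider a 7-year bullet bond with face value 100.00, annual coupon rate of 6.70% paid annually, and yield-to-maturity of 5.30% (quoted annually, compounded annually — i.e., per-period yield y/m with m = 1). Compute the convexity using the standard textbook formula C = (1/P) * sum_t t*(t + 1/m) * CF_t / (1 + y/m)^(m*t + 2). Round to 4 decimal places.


Answer: Convexity = 39.6689

Derivation:
Coupon per period c = face * coupon_rate / m = 6.700000
Periods per year m = 1; per-period yield y/m = 0.053000
Number of cashflows N = 7
Cashflows (t years, CF_t, discount factor 1/(1+y/m)^(m*t), PV):
  t = 1.0000: CF_t = 6.700000, DF = 0.949668, PV = 6.362773
  t = 2.0000: CF_t = 6.700000, DF = 0.901869, PV = 6.042519
  t = 3.0000: CF_t = 6.700000, DF = 0.856475, PV = 5.738385
  t = 4.0000: CF_t = 6.700000, DF = 0.813367, PV = 5.449558
  t = 5.0000: CF_t = 6.700000, DF = 0.772428, PV = 5.175269
  t = 6.0000: CF_t = 6.700000, DF = 0.733550, PV = 4.914786
  t = 7.0000: CF_t = 106.700000, DF = 0.696629, PV = 74.330289
Price P = sum_t PV_t = 108.013580
Convexity numerator sum_t t*(t + 1/m) * CF_t / (1+y/m)^(m*t + 2):
  t = 1.0000: term = 11.476770
  t = 2.0000: term = 32.697351
  t = 3.0000: term = 62.103231
  t = 4.0000: term = 98.295712
  t = 5.0000: term = 140.022381
  t = 6.0000: term = 186.164609
  t = 7.0000: term = 3754.024527
Convexity = (1/P) * sum = 4284.784581 / 108.013580 = 39.668943


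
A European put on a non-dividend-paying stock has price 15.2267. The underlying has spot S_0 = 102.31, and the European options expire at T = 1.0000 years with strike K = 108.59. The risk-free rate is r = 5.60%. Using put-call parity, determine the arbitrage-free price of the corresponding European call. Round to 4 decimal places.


Put-call parity: C - P = S_0 * exp(-qT) - K * exp(-rT).
S_0 * exp(-qT) = 102.3100 * 1.00000000 = 102.31000000
K * exp(-rT) = 108.5900 * 0.94553914 = 102.67609477
C = P + S*exp(-qT) - K*exp(-rT)
C = 15.2267 + 102.31000000 - 102.67609477 = 14.8606

Answer: Call price = 14.8606


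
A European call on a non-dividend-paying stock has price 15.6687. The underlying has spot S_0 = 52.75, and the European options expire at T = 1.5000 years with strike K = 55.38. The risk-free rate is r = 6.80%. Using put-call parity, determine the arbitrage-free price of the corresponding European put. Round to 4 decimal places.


Answer: Put price = 12.9285

Derivation:
Put-call parity: C - P = S_0 * exp(-qT) - K * exp(-rT).
S_0 * exp(-qT) = 52.7500 * 1.00000000 = 52.75000000
K * exp(-rT) = 55.3800 * 0.90302955 = 50.00977657
P = C - S*exp(-qT) + K*exp(-rT)
P = 15.6687 - 52.75000000 + 50.00977657 = 12.9285


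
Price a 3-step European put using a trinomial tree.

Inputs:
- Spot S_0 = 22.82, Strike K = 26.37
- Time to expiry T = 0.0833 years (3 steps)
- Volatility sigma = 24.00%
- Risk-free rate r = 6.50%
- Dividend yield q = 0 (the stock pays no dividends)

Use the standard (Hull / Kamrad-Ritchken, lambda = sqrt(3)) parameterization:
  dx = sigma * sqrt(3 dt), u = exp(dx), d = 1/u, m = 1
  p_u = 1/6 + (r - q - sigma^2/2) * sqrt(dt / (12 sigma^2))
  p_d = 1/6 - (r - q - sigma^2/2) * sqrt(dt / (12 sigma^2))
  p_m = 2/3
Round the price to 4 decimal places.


Answer: Price = V(0,0) = 3.4166

Derivation:
dt = T/N = 0.027767; dx = sigma*sqrt(3*dt) = 0.069268
u = exp(dx) = 1.071724; d = 1/u = 0.933076
p_u = 0.173922, p_m = 0.666667, p_d = 0.159411
Discount per step: exp(-r*dt) = 0.998197
Stock lattice S(k, j) with j the centered position index:
  k=0: S(0,+0) = 22.8200
  k=1: S(1,-1) = 21.2928; S(1,+0) = 22.8200; S(1,+1) = 24.4567
  k=2: S(2,-2) = 19.8678; S(2,-1) = 21.2928; S(2,+0) = 22.8200; S(2,+1) = 24.4567; S(2,+2) = 26.2109
  k=3: S(3,-3) = 18.5382; S(3,-2) = 19.8678; S(3,-1) = 21.2928; S(3,+0) = 22.8200; S(3,+1) = 24.4567; S(3,+2) = 26.2109; S(3,+3) = 28.0908
Terminal payoffs V(N, j) = max(K - S_T, 0):
  V(3,-3) = 7.831812; V(3,-2) = 6.502187; V(3,-1) = 5.077196; V(3,+0) = 3.550000; V(3,+1) = 1.913268; V(3,+2) = 0.159144; V(3,+3) = 0.000000
Backward induction: V(k, j) = exp(-r*dt) * [p_u * V(k+1, j+1) + p_m * V(k+1, j) + p_d * V(k+1, j-1)]
  V(2,-2) = exp(-r*dt) * [p_u*5.077196 + p_m*6.502187 + p_d*7.831812] = 6.454646
  V(2,-1) = exp(-r*dt) * [p_u*3.550000 + p_m*5.077196 + p_d*6.502187] = 5.029656
  V(2,+0) = exp(-r*dt) * [p_u*1.913268 + p_m*3.550000 + p_d*5.077196] = 3.502461
  V(2,+1) = exp(-r*dt) * [p_u*0.159144 + p_m*1.913268 + p_d*3.550000] = 1.865730
  V(2,+2) = exp(-r*dt) * [p_u*0.000000 + p_m*0.159144 + p_d*1.913268] = 0.410351
  V(1,-1) = exp(-r*dt) * [p_u*3.502461 + p_m*5.029656 + p_d*6.454646] = 4.982202
  V(1,+0) = exp(-r*dt) * [p_u*1.865730 + p_m*3.502461 + p_d*5.029656] = 3.455008
  V(1,+1) = exp(-r*dt) * [p_u*0.410351 + p_m*1.865730 + p_d*3.502461] = 1.870142
  V(0,+0) = exp(-r*dt) * [p_u*1.870142 + p_m*3.455008 + p_d*4.982202] = 3.416644


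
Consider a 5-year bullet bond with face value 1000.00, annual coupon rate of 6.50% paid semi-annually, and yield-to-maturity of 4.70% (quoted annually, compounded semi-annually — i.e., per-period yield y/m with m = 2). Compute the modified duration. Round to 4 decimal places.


Answer: Modified duration = 4.2765

Derivation:
Coupon per period c = face * coupon_rate / m = 32.500000
Periods per year m = 2; per-period yield y/m = 0.023500
Number of cashflows N = 10
Cashflows (t years, CF_t, discount factor 1/(1+y/m)^(m*t), PV):
  t = 0.5000: CF_t = 32.500000, DF = 0.977040, PV = 31.753786
  t = 1.0000: CF_t = 32.500000, DF = 0.954606, PV = 31.024705
  t = 1.5000: CF_t = 32.500000, DF = 0.932688, PV = 30.312365
  t = 2.0000: CF_t = 32.500000, DF = 0.911273, PV = 29.616380
  t = 2.5000: CF_t = 32.500000, DF = 0.890350, PV = 28.936375
  t = 3.0000: CF_t = 32.500000, DF = 0.869907, PV = 28.271984
  t = 3.5000: CF_t = 32.500000, DF = 0.849934, PV = 27.622847
  t = 4.0000: CF_t = 32.500000, DF = 0.830419, PV = 26.988614
  t = 4.5000: CF_t = 32.500000, DF = 0.811352, PV = 26.368944
  t = 5.0000: CF_t = 1032.500000, DF = 0.792723, PV = 818.486631
Price P = sum_t PV_t = 1079.382631
First compute Macaulay numerator sum_t t * PV_t:
  t * PV_t at t = 0.5000: 15.876893
  t * PV_t at t = 1.0000: 31.024705
  t * PV_t at t = 1.5000: 45.468547
  t * PV_t at t = 2.0000: 59.232760
  t * PV_t at t = 2.5000: 72.340938
  t * PV_t at t = 3.0000: 84.815951
  t * PV_t at t = 3.5000: 96.679963
  t * PV_t at t = 4.0000: 107.954457
  t * PV_t at t = 4.5000: 118.660248
  t * PV_t at t = 5.0000: 4092.433157
Macaulay duration D = 4724.487619 / 1079.382631 = 4.377028
Modified duration = D / (1 + y/m) = 4.377028 / (1 + 0.023500) = 4.276529


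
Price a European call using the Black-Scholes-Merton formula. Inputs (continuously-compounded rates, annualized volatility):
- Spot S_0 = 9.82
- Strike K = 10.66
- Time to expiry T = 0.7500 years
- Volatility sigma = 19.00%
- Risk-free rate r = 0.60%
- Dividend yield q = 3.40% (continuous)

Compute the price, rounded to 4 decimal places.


d1 = (ln(S/K) + (r - q + 0.5*sigma^2) * T) / (sigma * sqrt(T)) = -0.54416658
d2 = d1 - sigma * sqrt(T) = -0.70871141
exp(-rT) = 0.99551011; exp(-qT) = 0.97482238
C = S_0 * exp(-qT) * N(d1) - K * exp(-rT) * N(d2)
N(d1) = 0.29316342; N(d2) = 0.23925179
C = 9.8200 * 0.97482238 * 0.29316342 - 10.6600 * 0.99551011 * 0.23925179 = 0.2674

Answer: Price = 0.2674


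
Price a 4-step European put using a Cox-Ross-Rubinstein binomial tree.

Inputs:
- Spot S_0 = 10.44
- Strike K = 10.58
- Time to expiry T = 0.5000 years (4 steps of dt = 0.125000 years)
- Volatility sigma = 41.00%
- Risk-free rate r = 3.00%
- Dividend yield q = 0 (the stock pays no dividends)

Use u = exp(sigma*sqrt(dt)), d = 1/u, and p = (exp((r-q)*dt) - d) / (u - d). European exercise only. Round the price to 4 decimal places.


Answer: Price = V(0,0) = 1.1459

Derivation:
dt = T/N = 0.125000
u = exp(sigma*sqrt(dt)) = 1.155990; d = 1/u = 0.865060
p = (exp((r-q)*dt) - d) / (u - d) = 0.476738
Discount per step: exp(-r*dt) = 0.996257
Stock lattice S(k, i) with i counting down-moves:
  k=0: S(0,0) = 10.4400
  k=1: S(1,0) = 12.0685; S(1,1) = 9.0312
  k=2: S(2,0) = 13.9511; S(2,1) = 10.4400; S(2,2) = 7.8125
  k=3: S(3,0) = 16.1273; S(3,1) = 12.0685; S(3,2) = 9.0312; S(3,3) = 6.7583
  k=4: S(4,0) = 18.6430; S(4,1) = 13.9511; S(4,2) = 10.4400; S(4,3) = 7.8125; S(4,4) = 5.8463
Terminal payoffs V(N, i) = max(K - S_T, 0):
  V(4,0) = 0.000000; V(4,1) = 0.000000; V(4,2) = 0.140000; V(4,3) = 2.767455; V(4,4) = 4.733653
Backward induction: V(k, i) = exp(-r*dt) * [p * V(k+1, i) + (1-p) * V(k+1, i+1)].
  V(3,0) = exp(-r*dt) * [p*0.000000 + (1-p)*0.000000] = 0.000000
  V(3,1) = exp(-r*dt) * [p*0.000000 + (1-p)*0.140000] = 0.072982
  V(3,2) = exp(-r*dt) * [p*0.140000 + (1-p)*2.767455] = 1.509177
  V(3,3) = exp(-r*dt) * [p*2.767455 + (1-p)*4.733653] = 3.782082
  V(2,0) = exp(-r*dt) * [p*0.000000 + (1-p)*0.072982] = 0.038046
  V(2,1) = exp(-r*dt) * [p*0.072982 + (1-p)*1.509177] = 0.821403
  V(2,2) = exp(-r*dt) * [p*1.509177 + (1-p)*3.782082] = 2.688402
  V(1,0) = exp(-r*dt) * [p*0.038046 + (1-p)*0.821403] = 0.446270
  V(1,1) = exp(-r*dt) * [p*0.821403 + (1-p)*2.688402] = 1.791601
  V(0,0) = exp(-r*dt) * [p*0.446270 + (1-p)*1.791601] = 1.145925


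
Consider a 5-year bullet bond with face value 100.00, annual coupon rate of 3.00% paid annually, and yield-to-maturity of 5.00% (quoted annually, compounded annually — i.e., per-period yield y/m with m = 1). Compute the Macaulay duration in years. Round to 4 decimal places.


Coupon per period c = face * coupon_rate / m = 3.000000
Periods per year m = 1; per-period yield y/m = 0.050000
Number of cashflows N = 5
Cashflows (t years, CF_t, discount factor 1/(1+y/m)^(m*t), PV):
  t = 1.0000: CF_t = 3.000000, DF = 0.952381, PV = 2.857143
  t = 2.0000: CF_t = 3.000000, DF = 0.907029, PV = 2.721088
  t = 3.0000: CF_t = 3.000000, DF = 0.863838, PV = 2.591513
  t = 4.0000: CF_t = 3.000000, DF = 0.822702, PV = 2.468107
  t = 5.0000: CF_t = 103.000000, DF = 0.783526, PV = 80.703195
Price P = sum_t PV_t = 91.341047
Macaulay numerator sum_t t * PV_t:
  t * PV_t at t = 1.0000: 2.857143
  t * PV_t at t = 2.0000: 5.442177
  t * PV_t at t = 3.0000: 7.774538
  t * PV_t at t = 4.0000: 9.872430
  t * PV_t at t = 5.0000: 403.515976
Macaulay duration D = (sum_t t * PV_t) / P = 429.462264 / 91.341047 = 4.701744

Answer: Macaulay duration = 4.7017 years


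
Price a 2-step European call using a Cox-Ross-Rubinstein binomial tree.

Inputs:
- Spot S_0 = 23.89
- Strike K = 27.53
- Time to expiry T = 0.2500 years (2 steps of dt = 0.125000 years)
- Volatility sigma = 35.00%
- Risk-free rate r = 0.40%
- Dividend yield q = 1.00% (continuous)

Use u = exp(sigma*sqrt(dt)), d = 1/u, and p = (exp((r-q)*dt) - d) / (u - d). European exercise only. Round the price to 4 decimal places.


Answer: Price = V(0,0) = 0.6659

Derivation:
dt = T/N = 0.125000
u = exp(sigma*sqrt(dt)) = 1.131726; d = 1/u = 0.883606
p = (exp((r-q)*dt) - d) / (u - d) = 0.466082
Discount per step: exp(-r*dt) = 0.999500
Stock lattice S(k, i) with i counting down-moves:
  k=0: S(0,0) = 23.8900
  k=1: S(1,0) = 27.0369; S(1,1) = 21.1094
  k=2: S(2,0) = 30.5984; S(2,1) = 23.8900; S(2,2) = 18.6524
Terminal payoffs V(N, i) = max(S_T - K, 0):
  V(2,0) = 3.068388; V(2,1) = 0.000000; V(2,2) = 0.000000
Backward induction: V(k, i) = exp(-r*dt) * [p * V(k+1, i) + (1-p) * V(k+1, i+1)].
  V(1,0) = exp(-r*dt) * [p*3.068388 + (1-p)*0.000000] = 1.429405
  V(1,1) = exp(-r*dt) * [p*0.000000 + (1-p)*0.000000] = 0.000000
  V(0,0) = exp(-r*dt) * [p*1.429405 + (1-p)*0.000000] = 0.665887


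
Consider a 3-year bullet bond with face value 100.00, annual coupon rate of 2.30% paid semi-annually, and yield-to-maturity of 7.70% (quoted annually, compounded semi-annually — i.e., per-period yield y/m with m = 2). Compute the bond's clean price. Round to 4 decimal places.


Coupon per period c = face * coupon_rate / m = 1.150000
Periods per year m = 2; per-period yield y/m = 0.038500
Number of cashflows N = 6
Cashflows (t years, CF_t, discount factor 1/(1+y/m)^(m*t), PV):
  t = 0.5000: CF_t = 1.150000, DF = 0.962927, PV = 1.107366
  t = 1.0000: CF_t = 1.150000, DF = 0.927229, PV = 1.066313
  t = 1.5000: CF_t = 1.150000, DF = 0.892854, PV = 1.026782
  t = 2.0000: CF_t = 1.150000, DF = 0.859754, PV = 0.988717
  t = 2.5000: CF_t = 1.150000, DF = 0.827880, PV = 0.952062
  t = 3.0000: CF_t = 101.150000, DF = 0.797188, PV = 80.635611
Price P = sum_t PV_t = 85.776852

Answer: Price = 85.7769
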